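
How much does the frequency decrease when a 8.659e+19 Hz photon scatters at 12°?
1.306e+18 Hz (decrease)

Convert frequency to wavelength (c = 299792458 m/s):
λ₀ = c/f₀ = 299792458/8.659e+19 = 3.4622065e-12 m = 3.4622 pm

Calculate Compton shift:
Δλ = λ_C(1 - cos(12°)) = 0.0530 pm

Final wavelength:
λ' = λ₀ + Δλ = 3.4622 + 0.0530 = 3.5152 pm

Final frequency:
f' = c/λ' = 299792458/3.5152272e-12 = 8.5283950e+19 Hz

Frequency shift (decrease):
Δf = f₀ - f' = 8.659e+19 - 8.5283950e+19 = 1.306e+18 Hz

(Intermediate values are shown rounded; full precision is carried through to the final answer.)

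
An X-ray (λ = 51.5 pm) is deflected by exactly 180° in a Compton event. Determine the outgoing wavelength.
56.3526 pm

Using the Compton formula: λ' = λ + λ_C(1 − cos θ)

For θ = 180°, cos θ = -1 (exact) = -1.0000, so:
1 − cos 180° = 1 − (-1) = 2.0000

Δλ = λ_C × 2.0000 = 2.4263 × 2.0000 = 4.8526 pm

λ' = 51.5 + 4.8526 = 56.3526 pm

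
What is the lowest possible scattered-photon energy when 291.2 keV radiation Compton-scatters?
136.0920 keV (at θ = 180°)

The scattered photon has minimum energy when its wavelength is maximum, i.e., when the Compton shift Δλ = λ_C(1 − cos θ) is maximum. This occurs at θ = 180° (backscattering), giving Δλ_max = 2λ_C = 4.8526 pm.

Initial wavelength: λ₀ = hc/E₀ = 4.2577 pm
Maximum final wavelength: λ'_max = λ₀ + 2λ_C = 4.2577 + 4.8526 = 9.1103 pm
Minimum final energy: E'_min = hc/λ'_max = 136.0920 keV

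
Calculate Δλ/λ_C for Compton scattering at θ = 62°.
0.5305 λ_C

The Compton shift formula is:
Δλ = λ_C(1 - cos θ)

Dividing both sides by λ_C:
Δλ/λ_C = 1 - cos θ

For θ = 62°:
Δλ/λ_C = 1 - cos(62°)
Δλ/λ_C = 1 - 0.4695
Δλ/λ_C = 0.5305

This means the shift is 0.5305 × λ_C = 1.2872 pm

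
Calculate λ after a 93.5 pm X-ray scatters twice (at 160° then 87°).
100.5056 pm

Apply Compton shift twice:

First scattering at θ₁ = 160°:
Δλ₁ = λ_C(1 - cos(160°))
Δλ₁ = 2.4263 × 1.9397
Δλ₁ = 4.7063 pm

After first scattering:
λ₁ = 93.5 + 4.7063 = 98.2063 pm

Second scattering at θ₂ = 87°:
Δλ₂ = λ_C(1 - cos(87°))
Δλ₂ = 2.4263 × 0.9477
Δλ₂ = 2.2993 pm

Final wavelength:
λ₂ = 98.2063 + 2.2993 = 100.5056 pm

Total shift: Δλ_total = 4.7063 + 2.2993 = 7.0056 pm

(Intermediate values are shown rounded; full precision is carried through to the final answer.)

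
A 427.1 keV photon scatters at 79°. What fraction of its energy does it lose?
0.4035 (or 40.35%)

Calculate initial and final photon energies:

Initial: E₀ = 427.1 keV → λ₀ = 2.9029 pm
Compton shift: Δλ = 1.9633 pm
Final wavelength: λ' = 4.8663 pm
Final energy: E' = 254.7823 keV

Fractional energy loss:
(E₀ - E')/E₀ = (427.1000 - 254.7823)/427.1000
= 172.3177/427.1000
= 0.4035
= 40.35%

(Intermediate values are shown rounded; full precision is carried through to the final answer.)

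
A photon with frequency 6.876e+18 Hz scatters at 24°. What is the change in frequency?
3.292e+16 Hz (decrease)

Convert frequency to wavelength (c = 299792458 m/s):
λ₀ = c/f₀ = 299792458/6.876e+18 = 4.3599834e-11 m = 43.5998 pm

Calculate Compton shift:
Δλ = λ_C(1 - cos(24°)) = 0.2098 pm

Final wavelength:
λ' = λ₀ + Δλ = 43.5998 + 0.2098 = 43.8096 pm

Final frequency:
f' = c/λ' = 299792458/4.3809599e-11 = 6.8430769e+18 Hz

Frequency shift (decrease):
Δf = f₀ - f' = 6.876e+18 - 6.8430769e+18 = 3.292e+16 Hz

(Intermediate values are shown rounded; full precision is carried through to the final answer.)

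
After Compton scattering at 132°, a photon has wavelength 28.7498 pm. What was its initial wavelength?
24.7000 pm

From λ' = λ + Δλ, we have λ = λ' - Δλ

First calculate the Compton shift:
Δλ = λ_C(1 - cos θ)
Δλ = 2.4263 × (1 - cos(132°))
Δλ = 2.4263 × 1.6691
Δλ = 4.0498 pm

Initial wavelength:
λ = λ' - Δλ
λ = 28.7498 - 4.0498
λ = 24.7000 pm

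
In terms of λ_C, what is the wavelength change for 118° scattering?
1.4695 λ_C

The Compton shift formula is:
Δλ = λ_C(1 - cos θ)

Dividing both sides by λ_C:
Δλ/λ_C = 1 - cos θ

For θ = 118°:
Δλ/λ_C = 1 - cos(118°)
Δλ/λ_C = 1 - -0.4695
Δλ/λ_C = 1.4695

This means the shift is 1.4695 × λ_C = 3.5654 pm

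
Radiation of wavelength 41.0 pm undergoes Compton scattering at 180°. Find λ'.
45.8526 pm

Using the Compton formula: λ' = λ + λ_C(1 − cos θ)

For θ = 180°, cos θ = -1 (exact) = -1.0000, so:
1 − cos 180° = 1 − (-1) = 2.0000

Δλ = λ_C × 2.0000 = 2.4263 × 2.0000 = 4.8526 pm

λ' = 41.0 + 4.8526 = 45.8526 pm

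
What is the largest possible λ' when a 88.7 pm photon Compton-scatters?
93.5526 pm (at θ = 180°)

The Compton shift is Δλ = λ_C(1 − cos θ).

Since cos θ ranges from −1 to 1, the factor (1 − cos θ) ranges from 0 to 2; the maximum shift occurs at θ = 180° (backscattering):
Δλ_max = 2λ_C = 2 × 2.4263 pm = 4.8526 pm

Maximum scattered wavelength:
λ'_max = λ₀ + Δλ_max = 88.7 + 4.8526 = 93.5526 pm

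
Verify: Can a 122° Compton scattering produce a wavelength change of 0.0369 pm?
No, inconsistent

Calculate the expected shift for θ = 122°:

Δλ_expected = λ_C(1 - cos(122°))
Δλ_expected = 2.4263 × (1 - cos(122°))
Δλ_expected = 2.4263 × 1.5299
Δλ_expected = 3.7121 pm

Given shift: 0.0369 pm
Expected shift: 3.7121 pm
Difference: 3.6752 pm

The values do not match. The given shift corresponds to θ ≈ 10.0°, not 122°.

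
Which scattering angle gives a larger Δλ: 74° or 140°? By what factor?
140° produces the larger shift by a factor of 2.438

Calculate both shifts using Δλ = λ_C(1 - cos θ):

For θ₁ = 74°:
Δλ₁ = 2.4263 × (1 - cos(74°))
Δλ₁ = 2.4263 × 0.7244
Δλ₁ = 1.7575 pm

For θ₂ = 140°:
Δλ₂ = 2.4263 × (1 - cos(140°))
Δλ₂ = 2.4263 × 1.7660
Δλ₂ = 4.2850 pm

The 140° angle produces the larger shift.
Ratio: 4.2850/1.7575 = 2.438

(Intermediate values are shown rounded; full precision is carried through to the final answer.)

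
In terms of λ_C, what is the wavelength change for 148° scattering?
1.8480 λ_C

The Compton shift formula is:
Δλ = λ_C(1 - cos θ)

Dividing both sides by λ_C:
Δλ/λ_C = 1 - cos θ

For θ = 148°:
Δλ/λ_C = 1 - cos(148°)
Δλ/λ_C = 1 - -0.8480
Δλ/λ_C = 1.8480

This means the shift is 1.8480 × λ_C = 4.4839 pm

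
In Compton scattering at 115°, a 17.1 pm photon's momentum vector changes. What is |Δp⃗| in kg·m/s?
5.9974e-23 kg·m/s

Photon momentum magnitude is p = h/λ.

Initial momentum:
p₀ = h/λ = 6.6261e-34/1.7100e-11 = 3.8749e-23 kg·m/s

After scattering:
λ' = λ + Δλ = 17.1 + 3.4517 = 20.5517 pm
p' = h/λ' = 6.6261e-34/2.0552e-11 = 3.2241e-23 kg·m/s

Momentum is a vector; the scattered photon's direction makes angle θ = 115° with the incident direction. The magnitude of the vector change Δp⃗ = p⃗₀ − p⃗' is found from the law of cosines:
|Δp⃗|² = p₀² + p'² − 2p₀p'cos θ
|Δp⃗|² = (3.8749e-23)² + (3.2241e-23)² − 2·3.8749e-23·3.2241e-23·cos(115°)
|Δp⃗| = 5.9974e-23 kg·m/s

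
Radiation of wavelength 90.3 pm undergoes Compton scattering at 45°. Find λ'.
91.0106 pm

Using the Compton formula: λ' = λ + λ_C(1 − cos θ)

For θ = 45°, cos θ = √2/2 (exact) ≈ 0.7071, so:
1 − cos 45° = 1 − (√2/2) ≈ 0.2929

Δλ = λ_C × 0.2929 = 2.4263 × 0.2929 = 0.7106 pm

λ' = 90.3 + 0.7106 = 91.0106 pm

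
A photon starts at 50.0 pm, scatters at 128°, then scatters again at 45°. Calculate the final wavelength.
54.6307 pm

Apply Compton shift twice:

First scattering at θ₁ = 128°:
Δλ₁ = λ_C(1 - cos(128°))
Δλ₁ = 2.4263 × 1.6157
Δλ₁ = 3.9201 pm

After first scattering:
λ₁ = 50.0 + 3.9201 = 53.9201 pm

Second scattering at θ₂ = 45°:
Δλ₂ = λ_C(1 - cos(45°))
Δλ₂ = 2.4263 × 0.2929
Δλ₂ = 0.7106 pm

Final wavelength:
λ₂ = 53.9201 + 0.7106 = 54.6307 pm

Total shift: Δλ_total = 3.9201 + 0.7106 = 4.6307 pm

(Intermediate values are shown rounded; full precision is carried through to the final answer.)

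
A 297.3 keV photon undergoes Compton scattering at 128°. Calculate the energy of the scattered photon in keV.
153.2479 keV

First convert energy to wavelength:
λ = hc/E, with hc ≈ 1239.842 keV·pm (i.e. 1239.842 eV·nm)

For E = 297.3 keV = 297300 eV:
λ = 1239.842 keV·pm / 297.3 keV
λ = 4.1703 pm

Calculate the Compton shift:
Δλ = λ_C(1 - cos(128°)) = 2.4263 × 1.6157
Δλ = 3.9201 pm

Final wavelength:
λ' = 4.1703 + 3.9201 = 8.0904 pm

Final energy:
E' = hc/λ' = 1239.842 / 8.0904 = 153.2479 keV

(Intermediate values are shown rounded; full precision is carried through to the final answer.)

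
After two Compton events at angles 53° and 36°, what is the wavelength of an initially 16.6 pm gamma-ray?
18.0295 pm

Apply Compton shift twice:

First scattering at θ₁ = 53°:
Δλ₁ = λ_C(1 - cos(53°))
Δλ₁ = 2.4263 × 0.3982
Δλ₁ = 0.9661 pm

After first scattering:
λ₁ = 16.6 + 0.9661 = 17.5661 pm

Second scattering at θ₂ = 36°:
Δλ₂ = λ_C(1 - cos(36°))
Δλ₂ = 2.4263 × 0.1910
Δλ₂ = 0.4634 pm

Final wavelength:
λ₂ = 17.5661 + 0.4634 = 18.0295 pm

Total shift: Δλ_total = 0.9661 + 0.4634 = 1.4295 pm

(Intermediate values are shown rounded; full precision is carried through to the final answer.)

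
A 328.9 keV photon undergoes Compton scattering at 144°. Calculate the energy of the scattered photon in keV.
151.9619 keV

First convert energy to wavelength:
λ = hc/E, with hc ≈ 1239.842 keV·pm (i.e. 1239.842 eV·nm)

For E = 328.9 keV = 328900 eV:
λ = 1239.842 keV·pm / 328.9 keV
λ = 3.7697 pm

Calculate the Compton shift:
Δλ = λ_C(1 - cos(144°)) = 2.4263 × 1.8090
Δλ = 4.3892 pm

Final wavelength:
λ' = 3.7697 + 4.3892 = 8.1589 pm

Final energy:
E' = hc/λ' = 1239.842 / 8.1589 = 151.9619 keV

(Intermediate values are shown rounded; full precision is carried through to the final answer.)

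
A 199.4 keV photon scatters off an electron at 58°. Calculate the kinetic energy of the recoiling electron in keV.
30.9072 keV

By energy conservation: K_e = E_initial - E_final

First find the scattered photon energy:
Initial wavelength: λ = hc/E = 6.2179 pm
Compton shift: Δλ = λ_C(1 - cos(58°)) = 1.1406 pm
Final wavelength: λ' = 6.2179 + 1.1406 = 7.3584 pm
Final photon energy: E' = hc/λ' = 168.4928 keV

Electron kinetic energy:
K_e = E - E' = 199.4000 - 168.4928 = 30.9072 keV

(Intermediate values are shown rounded; full precision is carried through to the final answer.)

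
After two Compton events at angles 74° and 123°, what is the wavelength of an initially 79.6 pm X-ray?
85.1053 pm

Apply Compton shift twice:

First scattering at θ₁ = 74°:
Δλ₁ = λ_C(1 - cos(74°))
Δλ₁ = 2.4263 × 0.7244
Δλ₁ = 1.7575 pm

After first scattering:
λ₁ = 79.6 + 1.7575 = 81.3575 pm

Second scattering at θ₂ = 123°:
Δλ₂ = λ_C(1 - cos(123°))
Δλ₂ = 2.4263 × 1.5446
Δλ₂ = 3.7478 pm

Final wavelength:
λ₂ = 81.3575 + 3.7478 = 85.1053 pm

Total shift: Δλ_total = 1.7575 + 3.7478 = 5.5053 pm

(Intermediate values are shown rounded; full precision is carried through to the final answer.)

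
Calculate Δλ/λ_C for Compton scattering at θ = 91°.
1.0175 λ_C

The Compton shift formula is:
Δλ = λ_C(1 - cos θ)

Dividing both sides by λ_C:
Δλ/λ_C = 1 - cos θ

For θ = 91°:
Δλ/λ_C = 1 - cos(91°)
Δλ/λ_C = 1 - -0.0175
Δλ/λ_C = 1.0175

This means the shift is 1.0175 × λ_C = 2.4687 pm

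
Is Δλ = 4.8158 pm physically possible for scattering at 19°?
No, inconsistent

Calculate the expected shift for θ = 19°:

Δλ_expected = λ_C(1 - cos(19°))
Δλ_expected = 2.4263 × (1 - cos(19°))
Δλ_expected = 2.4263 × 0.0545
Δλ_expected = 0.1322 pm

Given shift: 4.8158 pm
Expected shift: 0.1322 pm
Difference: 4.6836 pm

The values do not match. The given shift corresponds to θ ≈ 170.0°, not 19°.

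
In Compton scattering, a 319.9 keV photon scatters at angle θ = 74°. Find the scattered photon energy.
220.0937 keV

First convert energy to wavelength:
λ = hc/E, with hc ≈ 1239.842 keV·pm (i.e. 1239.842 eV·nm)

For E = 319.9 keV = 319900 eV:
λ = 1239.842 keV·pm / 319.9 keV
λ = 3.8757 pm

Calculate the Compton shift:
Δλ = λ_C(1 - cos(74°)) = 2.4263 × 0.7244
Δλ = 1.7575 pm

Final wavelength:
λ' = 3.8757 + 1.7575 = 5.6332 pm

Final energy:
E' = hc/λ' = 1239.842 / 5.6332 = 220.0937 keV

(Intermediate values are shown rounded; full precision is carried through to the final answer.)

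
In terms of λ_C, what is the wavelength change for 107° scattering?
1.2924 λ_C

The Compton shift formula is:
Δλ = λ_C(1 - cos θ)

Dividing both sides by λ_C:
Δλ/λ_C = 1 - cos θ

For θ = 107°:
Δλ/λ_C = 1 - cos(107°)
Δλ/λ_C = 1 - -0.2924
Δλ/λ_C = 1.2924

This means the shift is 1.2924 × λ_C = 3.1357 pm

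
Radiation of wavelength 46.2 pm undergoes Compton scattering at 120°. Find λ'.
49.8395 pm

Using the Compton formula: λ' = λ + λ_C(1 − cos θ)

For θ = 120°, cos θ = -1/2 (exact) = -0.5000, so:
1 − cos 120° = 1 − (-1/2) = 1.5000

Δλ = λ_C × 1.5000 = 2.4263 × 1.5000 = 3.6395 pm

λ' = 46.2 + 3.6395 = 49.8395 pm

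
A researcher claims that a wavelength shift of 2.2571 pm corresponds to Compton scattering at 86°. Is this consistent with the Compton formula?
Yes, consistent

Calculate the expected shift for θ = 86°:

Δλ_expected = λ_C(1 - cos(86°))
Δλ_expected = 2.4263 × (1 - cos(86°))
Δλ_expected = 2.4263 × 0.9302
Δλ_expected = 2.2571 pm

Given shift: 2.2571 pm
Expected shift: 2.2571 pm
Difference: 0.0000 pm

The values match. This is consistent with Compton scattering at the stated angle.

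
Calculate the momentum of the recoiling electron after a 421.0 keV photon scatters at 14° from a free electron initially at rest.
5.4447e-23 kg·m/s

The electron is initially at rest, so by conservation of momentum:
p⃗_e = p⃗₀ − p⃗'  (incident photon momentum minus scattered photon momentum)

Photon momentum magnitudes (p = h/λ = E/c):
λ₀ = hc/E₀ = 2.9450 pm → p₀ = h/λ₀ = 2.2499e-22 kg·m/s
Δλ = λ_C(1 − cos 14°) = 0.0721 pm
λ' = 3.0171 pm → p' = h/λ' = 2.1962e-22 kg·m/s

The scattered photon makes angle θ = 14° with the incident direction, so by the law of cosines:
|p⃗_e|² = p₀² + p'² − 2p₀p'cos θ
|p⃗_e|² = (2.2499e-22)² + (2.1962e-22)² − 2·2.2499e-22·2.1962e-22·cos(14°)
|p⃗_e| = 5.4447e-23 kg·m/s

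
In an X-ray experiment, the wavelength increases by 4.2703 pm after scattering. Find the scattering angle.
139.46°

From the Compton formula Δλ = λ_C(1 - cos θ), we can solve for θ:

cos θ = 1 - Δλ/λ_C

Given:
- Δλ = 4.2703 pm
- λ_C = h/(m_e·c) ≈ 2.42631024 pm

cos θ = 1 - 4.2703/2.42631024
cos θ = 1 - 1.759998
cos θ = -0.759998

θ = arccos(-0.759998)
θ = 139.46°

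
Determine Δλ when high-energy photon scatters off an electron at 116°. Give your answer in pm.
3.4899 pm

Using the Compton scattering formula:
Δλ = λ_C(1 - cos θ)

where λ_C = h/(m_e·c) ≈ 2.4263 pm is the Compton wavelength of an electron.

For θ = 116°:
cos(116°) = -0.4384
1 - cos(116°) = 1.4384

Δλ = 2.4263 × 1.4384
Δλ = 3.4899 pm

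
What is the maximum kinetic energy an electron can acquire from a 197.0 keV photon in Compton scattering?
85.7658 keV

Maximum energy transfer occurs at θ = 180° (backscattering).

Initial photon: E₀ = 197.0 keV → λ₀ = 6.2936 pm

Maximum Compton shift (at 180°):
Δλ_max = 2λ_C = 2 × 2.4263 = 4.8526 pm

Final wavelength:
λ' = 6.2936 + 4.8526 = 11.1462 pm

Minimum photon energy (maximum energy to electron):
E'_min = hc/λ' = 111.2342 keV

Maximum electron kinetic energy:
K_max = E₀ - E'_min = 197.0000 - 111.2342 = 85.7658 keV

(Intermediate values are shown rounded; full precision is carried through to the final answer.)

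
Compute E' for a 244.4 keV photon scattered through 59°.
198.3852 keV

First convert energy to wavelength:
λ = hc/E, with hc ≈ 1239.842 keV·pm (i.e. 1239.842 eV·nm)

For E = 244.4 keV = 244400 eV:
λ = 1239.842 keV·pm / 244.4 keV
λ = 5.0730 pm

Calculate the Compton shift:
Δλ = λ_C(1 - cos(59°)) = 2.4263 × 0.4850
Δλ = 1.1767 pm

Final wavelength:
λ' = 5.0730 + 1.1767 = 6.2497 pm

Final energy:
E' = hc/λ' = 1239.842 / 6.2497 = 198.3852 keV

(Intermediate values are shown rounded; full precision is carried through to the final answer.)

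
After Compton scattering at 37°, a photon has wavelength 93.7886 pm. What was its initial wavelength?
93.3000 pm

From λ' = λ + Δλ, we have λ = λ' - Δλ

First calculate the Compton shift:
Δλ = λ_C(1 - cos θ)
Δλ = 2.4263 × (1 - cos(37°))
Δλ = 2.4263 × 0.2014
Δλ = 0.4886 pm

Initial wavelength:
λ = λ' - Δλ
λ = 93.7886 - 0.4886
λ = 93.3000 pm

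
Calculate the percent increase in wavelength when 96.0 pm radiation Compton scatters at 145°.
4.5977%

Calculate the Compton shift:
Δλ = λ_C(1 - cos(145°))
Δλ = 2.4263 × (1 - cos(145°))
Δλ = 2.4263 × 1.8192
Δλ = 4.4138 pm

Percentage change:
(Δλ/λ₀) × 100 = (4.4138/96.0) × 100
= 4.5977%

(Intermediate values are shown rounded; full precision is carried through to the final answer.)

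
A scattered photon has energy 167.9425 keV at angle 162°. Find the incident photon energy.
468.0998 keV

Convert final energy to wavelength (hc ≈ 1239.842 keV·pm):
λ' = hc/E' = 1239.842 / 167.9425 = 7.3825 pm

Calculate the Compton shift:
Δλ = λ_C(1 - cos(162°))
Δλ = 2.4263 × (1 - cos(162°))
Δλ = 4.7339 pm

Initial wavelength:
λ = λ' - Δλ = 7.3825 - 4.7339 = 2.6487 pm

Initial energy:
E = hc/λ = 1239.842 / 2.6487 = 468.0998 keV

(Intermediate values are shown rounded; full precision is carried through to the final answer.)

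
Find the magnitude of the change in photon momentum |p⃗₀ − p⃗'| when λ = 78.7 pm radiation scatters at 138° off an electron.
1.5320e-23 kg·m/s

Photon momentum magnitude is p = h/λ.

Initial momentum:
p₀ = h/λ = 6.6261e-34/7.8700e-11 = 8.4194e-24 kg·m/s

After scattering:
λ' = λ + Δλ = 78.7 + 4.2294 = 82.9294 pm
p' = h/λ' = 6.6261e-34/8.2929e-11 = 7.9900e-24 kg·m/s

Momentum is a vector; the scattered photon's direction makes angle θ = 138° with the incident direction. The magnitude of the vector change Δp⃗ = p⃗₀ − p⃗' is found from the law of cosines:
|Δp⃗|² = p₀² + p'² − 2p₀p'cos θ
|Δp⃗|² = (8.4194e-24)² + (7.9900e-24)² − 2·8.4194e-24·7.9900e-24·cos(138°)
|Δp⃗| = 1.5320e-23 kg·m/s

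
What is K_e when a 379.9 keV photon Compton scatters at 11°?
5.1192 keV

By energy conservation: K_e = E_initial - E_final

First find the scattered photon energy:
Initial wavelength: λ = hc/E = 3.2636 pm
Compton shift: Δλ = λ_C(1 - cos(11°)) = 0.0446 pm
Final wavelength: λ' = 3.2636 + 0.0446 = 3.3082 pm
Final photon energy: E' = hc/λ' = 374.7808 keV

Electron kinetic energy:
K_e = E - E' = 379.9000 - 374.7808 = 5.1192 keV

(Intermediate values are shown rounded; full precision is carried through to the final answer.)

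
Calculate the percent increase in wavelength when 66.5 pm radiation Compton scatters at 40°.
0.8536%

Calculate the Compton shift:
Δλ = λ_C(1 - cos(40°))
Δλ = 2.4263 × (1 - cos(40°))
Δλ = 2.4263 × 0.2340
Δλ = 0.5676 pm

Percentage change:
(Δλ/λ₀) × 100 = (0.5676/66.5) × 100
= 0.8536%

(Intermediate values are shown rounded; full precision is carried through to the final answer.)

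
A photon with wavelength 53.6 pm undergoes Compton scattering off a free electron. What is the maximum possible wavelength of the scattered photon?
58.4526 pm (at θ = 180°)

The Compton shift is Δλ = λ_C(1 − cos θ).

Since cos θ ranges from −1 to 1, the factor (1 − cos θ) ranges from 0 to 2; the maximum shift occurs at θ = 180° (backscattering):
Δλ_max = 2λ_C = 2 × 2.4263 pm = 4.8526 pm

Maximum scattered wavelength:
λ'_max = λ₀ + Δλ_max = 53.6 + 4.8526 = 58.4526 pm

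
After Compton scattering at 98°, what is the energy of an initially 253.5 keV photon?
161.9675 keV

First convert energy to wavelength:
λ = hc/E, with hc ≈ 1239.842 keV·pm (i.e. 1239.842 eV·nm)

For E = 253.5 keV = 253500 eV:
λ = 1239.842 keV·pm / 253.5 keV
λ = 4.8909 pm

Calculate the Compton shift:
Δλ = λ_C(1 - cos(98°)) = 2.4263 × 1.1392
Δλ = 2.7640 pm

Final wavelength:
λ' = 4.8909 + 2.7640 = 7.6549 pm

Final energy:
E' = hc/λ' = 1239.842 / 7.6549 = 161.9675 keV

(Intermediate values are shown rounded; full precision is carried through to the final answer.)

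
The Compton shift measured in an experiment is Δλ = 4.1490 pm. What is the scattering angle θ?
135.24°

From the Compton formula Δλ = λ_C(1 - cos θ), we can solve for θ:

cos θ = 1 - Δλ/λ_C

Given:
- Δλ = 4.1490 pm
- λ_C = h/(m_e·c) ≈ 2.42631024 pm

cos θ = 1 - 4.1490/2.42631024
cos θ = 1 - 1.710004
cos θ = -0.710004

θ = arccos(-0.710004)
θ = 135.24°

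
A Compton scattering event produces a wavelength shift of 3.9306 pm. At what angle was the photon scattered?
128.32°

From the Compton formula Δλ = λ_C(1 - cos θ), we can solve for θ:

cos θ = 1 - Δλ/λ_C

Given:
- Δλ = 3.9306 pm
- λ_C = h/(m_e·c) ≈ 2.42631024 pm

cos θ = 1 - 3.9306/2.42631024
cos θ = 1 - 1.619991
cos θ = -0.619991

θ = arccos(-0.619991)
θ = 128.32°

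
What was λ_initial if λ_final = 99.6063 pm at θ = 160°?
94.9000 pm

From λ' = λ + Δλ, we have λ = λ' - Δλ

First calculate the Compton shift:
Δλ = λ_C(1 - cos θ)
Δλ = 2.4263 × (1 - cos(160°))
Δλ = 2.4263 × 1.9397
Δλ = 4.7063 pm

Initial wavelength:
λ = λ' - Δλ
λ = 99.6063 - 4.7063
λ = 94.9000 pm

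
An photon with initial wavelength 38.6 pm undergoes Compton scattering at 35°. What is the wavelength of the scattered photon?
39.0388 pm

Using the Compton scattering formula:
λ' = λ + Δλ = λ + λ_C(1 - cos θ)

Given:
- Initial wavelength λ = 38.6 pm
- Scattering angle θ = 35°
- Compton wavelength λ_C ≈ 2.4263 pm

Calculate the shift:
Δλ = 2.4263 × (1 - cos(35°))
Δλ = 2.4263 × 0.1808
Δλ = 0.4388 pm

Final wavelength:
λ' = 38.6 + 0.4388 = 39.0388 pm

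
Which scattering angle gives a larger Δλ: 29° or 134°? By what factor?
134° produces the larger shift by a factor of 13.516

Calculate both shifts using Δλ = λ_C(1 - cos θ):

For θ₁ = 29°:
Δλ₁ = 2.4263 × (1 - cos(29°))
Δλ₁ = 2.4263 × 0.1254
Δλ₁ = 0.3042 pm

For θ₂ = 134°:
Δλ₂ = 2.4263 × (1 - cos(134°))
Δλ₂ = 2.4263 × 1.6947
Δλ₂ = 4.1118 pm

The 134° angle produces the larger shift.
Ratio: 4.1118/0.3042 = 13.516

(Intermediate values are shown rounded; full precision is carried through to the final answer.)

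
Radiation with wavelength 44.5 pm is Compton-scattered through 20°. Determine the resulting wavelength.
44.6463 pm

Using the Compton scattering formula:
λ' = λ + Δλ = λ + λ_C(1 - cos θ)

Given:
- Initial wavelength λ = 44.5 pm
- Scattering angle θ = 20°
- Compton wavelength λ_C ≈ 2.4263 pm

Calculate the shift:
Δλ = 2.4263 × (1 - cos(20°))
Δλ = 2.4263 × 0.0603
Δλ = 0.1463 pm

Final wavelength:
λ' = 44.5 + 0.1463 = 44.6463 pm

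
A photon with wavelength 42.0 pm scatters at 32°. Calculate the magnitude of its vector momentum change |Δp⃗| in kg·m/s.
8.6603e-24 kg·m/s

Photon momentum magnitude is p = h/λ.

Initial momentum:
p₀ = h/λ = 6.6261e-34/4.2000e-11 = 1.5776e-23 kg·m/s

After scattering:
λ' = λ + Δλ = 42.0 + 0.3687 = 42.3687 pm
p' = h/λ' = 6.6261e-34/4.2369e-11 = 1.5639e-23 kg·m/s

Momentum is a vector; the scattered photon's direction makes angle θ = 32° with the incident direction. The magnitude of the vector change Δp⃗ = p⃗₀ − p⃗' is found from the law of cosines:
|Δp⃗|² = p₀² + p'² − 2p₀p'cos θ
|Δp⃗|² = (1.5776e-23)² + (1.5639e-23)² − 2·1.5776e-23·1.5639e-23·cos(32°)
|Δp⃗| = 8.6603e-24 kg·m/s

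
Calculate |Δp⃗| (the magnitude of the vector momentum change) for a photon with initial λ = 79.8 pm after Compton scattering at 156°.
1.5798e-23 kg·m/s

Photon momentum magnitude is p = h/λ.

Initial momentum:
p₀ = h/λ = 6.6261e-34/7.9800e-11 = 8.3033e-24 kg·m/s

After scattering:
λ' = λ + Δλ = 79.8 + 4.6429 = 84.4429 pm
p' = h/λ' = 6.6261e-34/8.4443e-11 = 7.8468e-24 kg·m/s

Momentum is a vector; the scattered photon's direction makes angle θ = 156° with the incident direction. The magnitude of the vector change Δp⃗ = p⃗₀ − p⃗' is found from the law of cosines:
|Δp⃗|² = p₀² + p'² − 2p₀p'cos θ
|Δp⃗|² = (8.3033e-24)² + (7.8468e-24)² − 2·8.3033e-24·7.8468e-24·cos(156°)
|Δp⃗| = 1.5798e-23 kg·m/s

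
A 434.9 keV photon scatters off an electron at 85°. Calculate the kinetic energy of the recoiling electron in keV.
190.1481 keV

By energy conservation: K_e = E_initial - E_final

First find the scattered photon energy:
Initial wavelength: λ = hc/E = 2.8509 pm
Compton shift: Δλ = λ_C(1 - cos(85°)) = 2.2148 pm
Final wavelength: λ' = 2.8509 + 2.2148 = 5.0657 pm
Final photon energy: E' = hc/λ' = 244.7519 keV

Electron kinetic energy:
K_e = E - E' = 434.9000 - 244.7519 = 190.1481 keV

(Intermediate values are shown rounded; full precision is carried through to the final answer.)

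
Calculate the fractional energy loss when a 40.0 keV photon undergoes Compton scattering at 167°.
0.1339 (or 13.39%)

Calculate initial and final photon energies:

Initial: E₀ = 40.0 keV → λ₀ = 30.9960 pm
Compton shift: Δλ = 4.7904 pm
Final wavelength: λ' = 35.7865 pm
Final energy: E' = 34.6455 keV

Fractional energy loss:
(E₀ - E')/E₀ = (40.0000 - 34.6455)/40.0000
= 5.3545/40.0000
= 0.1339
= 13.39%

(Intermediate values are shown rounded; full precision is carried through to the final answer.)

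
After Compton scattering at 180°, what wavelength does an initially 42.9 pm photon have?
47.7526 pm

Using the Compton formula: λ' = λ + λ_C(1 − cos θ)

For θ = 180°, cos θ = -1 (exact) = -1.0000, so:
1 − cos 180° = 1 − (-1) = 2.0000

Δλ = λ_C × 2.0000 = 2.4263 × 2.0000 = 4.8526 pm

λ' = 42.9 + 4.8526 = 47.7526 pm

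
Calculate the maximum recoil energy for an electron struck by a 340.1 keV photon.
194.2044 keV

Maximum energy transfer occurs at θ = 180° (backscattering).

Initial photon: E₀ = 340.1 keV → λ₀ = 3.6455 pm

Maximum Compton shift (at 180°):
Δλ_max = 2λ_C = 2 × 2.4263 = 4.8526 pm

Final wavelength:
λ' = 3.6455 + 4.8526 = 8.4981 pm

Minimum photon energy (maximum energy to electron):
E'_min = hc/λ' = 145.8956 keV

Maximum electron kinetic energy:
K_max = E₀ - E'_min = 340.1000 - 145.8956 = 194.2044 keV

(Intermediate values are shown rounded; full precision is carried through to the final answer.)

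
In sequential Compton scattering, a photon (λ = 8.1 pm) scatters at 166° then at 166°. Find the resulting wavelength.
17.6611 pm

Apply Compton shift twice:

First scattering at θ₁ = 166°:
Δλ₁ = λ_C(1 - cos(166°))
Δλ₁ = 2.4263 × 1.9703
Δλ₁ = 4.7805 pm

After first scattering:
λ₁ = 8.1 + 4.7805 = 12.8805 pm

Second scattering at θ₂ = 166°:
Δλ₂ = λ_C(1 - cos(166°))
Δλ₂ = 2.4263 × 1.9703
Δλ₂ = 4.7805 pm

Final wavelength:
λ₂ = 12.8805 + 4.7805 = 17.6611 pm

Total shift: Δλ_total = 4.7805 + 4.7805 = 9.5611 pm

(Intermediate values are shown rounded; full precision is carried through to the final answer.)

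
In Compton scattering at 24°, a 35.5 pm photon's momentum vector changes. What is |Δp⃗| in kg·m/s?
7.7393e-24 kg·m/s

Photon momentum magnitude is p = h/λ.

Initial momentum:
p₀ = h/λ = 6.6261e-34/3.5500e-11 = 1.8665e-23 kg·m/s

After scattering:
λ' = λ + Δλ = 35.5 + 0.2098 = 35.7098 pm
p' = h/λ' = 6.6261e-34/3.5710e-11 = 1.8555e-23 kg·m/s

Momentum is a vector; the scattered photon's direction makes angle θ = 24° with the incident direction. The magnitude of the vector change Δp⃗ = p⃗₀ − p⃗' is found from the law of cosines:
|Δp⃗|² = p₀² + p'² − 2p₀p'cos θ
|Δp⃗|² = (1.8665e-23)² + (1.8555e-23)² − 2·1.8665e-23·1.8555e-23·cos(24°)
|Δp⃗| = 7.7393e-24 kg·m/s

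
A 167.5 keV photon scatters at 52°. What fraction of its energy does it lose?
0.1119 (or 11.19%)

Calculate initial and final photon energies:

Initial: E₀ = 167.5 keV → λ₀ = 7.4020 pm
Compton shift: Δλ = 0.9325 pm
Final wavelength: λ' = 8.3346 pm
Final energy: E' = 148.7590 keV

Fractional energy loss:
(E₀ - E')/E₀ = (167.5000 - 148.7590)/167.5000
= 18.7410/167.5000
= 0.1119
= 11.19%

(Intermediate values are shown rounded; full precision is carried through to the final answer.)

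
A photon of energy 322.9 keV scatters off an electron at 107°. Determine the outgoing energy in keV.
177.7448 keV

First convert energy to wavelength:
λ = hc/E, with hc ≈ 1239.842 keV·pm (i.e. 1239.842 eV·nm)

For E = 322.9 keV = 322900 eV:
λ = 1239.842 keV·pm / 322.9 keV
λ = 3.8397 pm

Calculate the Compton shift:
Δλ = λ_C(1 - cos(107°)) = 2.4263 × 1.2924
Δλ = 3.1357 pm

Final wavelength:
λ' = 3.8397 + 3.1357 = 6.9754 pm

Final energy:
E' = hc/λ' = 1239.842 / 6.9754 = 177.7448 keV

(Intermediate values are shown rounded; full precision is carried through to the final answer.)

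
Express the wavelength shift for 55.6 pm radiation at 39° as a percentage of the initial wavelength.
0.9725%

Calculate the Compton shift:
Δλ = λ_C(1 - cos(39°))
Δλ = 2.4263 × (1 - cos(39°))
Δλ = 2.4263 × 0.2229
Δλ = 0.5407 pm

Percentage change:
(Δλ/λ₀) × 100 = (0.5407/55.6) × 100
= 0.9725%

(Intermediate values are shown rounded; full precision is carried through to the final answer.)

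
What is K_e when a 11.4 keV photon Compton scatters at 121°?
0.3727 keV

By energy conservation: K_e = E_initial - E_final

First find the scattered photon energy:
Initial wavelength: λ = hc/E = 108.7581 pm
Compton shift: Δλ = λ_C(1 - cos(121°)) = 3.6760 pm
Final wavelength: λ' = 108.7581 + 3.6760 = 112.4340 pm
Final photon energy: E' = hc/λ' = 11.0273 keV

Electron kinetic energy:
K_e = E - E' = 11.4000 - 11.0273 = 0.3727 keV

(Intermediate values are shown rounded; full precision is carried through to the final answer.)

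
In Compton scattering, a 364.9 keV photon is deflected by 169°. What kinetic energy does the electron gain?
213.8066 keV

By energy conservation: K_e = E_initial - E_final

First find the scattered photon energy:
Initial wavelength: λ = hc/E = 3.3978 pm
Compton shift: Δλ = λ_C(1 - cos(169°)) = 4.8080 pm
Final wavelength: λ' = 3.3978 + 4.8080 = 8.2058 pm
Final photon energy: E' = hc/λ' = 151.0934 keV

Electron kinetic energy:
K_e = E - E' = 364.9000 - 151.0934 = 213.8066 keV

(Intermediate values are shown rounded; full precision is carried through to the final answer.)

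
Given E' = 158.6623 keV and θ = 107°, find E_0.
264.9999 keV

Convert final energy to wavelength (hc ≈ 1239.842 keV·pm):
λ' = hc/E' = 1239.842 / 158.6623 = 7.8143 pm

Calculate the Compton shift:
Δλ = λ_C(1 - cos(107°))
Δλ = 2.4263 × (1 - cos(107°))
Δλ = 3.1357 pm

Initial wavelength:
λ = λ' - Δλ = 7.8143 - 3.1357 = 4.6787 pm

Initial energy:
E = hc/λ = 1239.842 / 4.6787 = 264.9999 keV

(Intermediate values are shown rounded; full precision is carried through to the final answer.)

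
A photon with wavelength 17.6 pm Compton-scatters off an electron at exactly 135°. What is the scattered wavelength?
21.7420 pm

Using the Compton formula: λ' = λ + λ_C(1 − cos θ)

For θ = 135°, cos θ = -√2/2 (exact) ≈ -0.7071, so:
1 − cos 135° = 1 − (-√2/2) ≈ 1.7071

Δλ = λ_C × 1.7071 = 2.4263 × 1.7071 = 4.1420 pm

λ' = 17.6 + 4.1420 = 21.7420 pm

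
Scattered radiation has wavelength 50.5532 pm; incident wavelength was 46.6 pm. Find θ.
129.00°

First find the wavelength shift:
Δλ = λ' - λ = 50.5532 - 46.6 = 3.9532 pm

Using Δλ = λ_C(1 - cos θ), with λ_C = h/(m_e·c) ≈ 2.42631024 pm:
cos θ = 1 - Δλ/λ_C
cos θ = 1 - 3.9532/2.42631024
cos θ = -0.629305

θ = arccos(-0.629305)
θ = 129.00°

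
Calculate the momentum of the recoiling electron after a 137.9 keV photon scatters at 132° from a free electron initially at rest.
1.1412e-22 kg·m/s

The electron is initially at rest, so by conservation of momentum:
p⃗_e = p⃗₀ − p⃗'  (incident photon momentum minus scattered photon momentum)

Photon momentum magnitudes (p = h/λ = E/c):
λ₀ = hc/E₀ = 8.9909 pm → p₀ = h/λ₀ = 7.3698e-23 kg·m/s
Δλ = λ_C(1 − cos 132°) = 4.0498 pm
λ' = 13.0407 pm → p' = h/λ' = 5.0811e-23 kg·m/s

The scattered photon makes angle θ = 132° with the incident direction, so by the law of cosines:
|p⃗_e|² = p₀² + p'² − 2p₀p'cos θ
|p⃗_e|² = (7.3698e-23)² + (5.0811e-23)² − 2·7.3698e-23·5.0811e-23·cos(132°)
|p⃗_e| = 1.1412e-22 kg·m/s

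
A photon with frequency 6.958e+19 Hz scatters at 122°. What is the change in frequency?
3.220e+19 Hz (decrease)

Convert frequency to wavelength (c = 299792458 m/s):
λ₀ = c/f₀ = 299792458/6.958e+19 = 4.3086010e-12 m = 4.3086 pm

Calculate Compton shift:
Δλ = λ_C(1 - cos(122°)) = 3.7121 pm

Final wavelength:
λ' = λ₀ + Δλ = 4.3086 + 3.7121 = 8.0207 pm

Final frequency:
f' = c/λ' = 299792458/8.0206598e-12 = 3.7377531e+19 Hz

Frequency shift (decrease):
Δf = f₀ - f' = 6.958e+19 - 3.7377531e+19 = 3.220e+19 Hz

(Intermediate values are shown rounded; full precision is carried through to the final answer.)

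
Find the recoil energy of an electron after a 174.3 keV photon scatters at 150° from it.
67.7919 keV

By energy conservation: K_e = E_initial - E_final

First find the scattered photon energy:
Initial wavelength: λ = hc/E = 7.1133 pm
Compton shift: Δλ = λ_C(1 - cos(150°)) = 4.5276 pm
Final wavelength: λ' = 7.1133 + 4.5276 = 11.6408 pm
Final photon energy: E' = hc/λ' = 106.5081 keV

Electron kinetic energy:
K_e = E - E' = 174.3000 - 106.5081 = 67.7919 keV

(Intermediate values are shown rounded; full precision is carried through to the final answer.)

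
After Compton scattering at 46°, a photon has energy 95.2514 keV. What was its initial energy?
101.0000 keV

Convert final energy to wavelength (hc ≈ 1239.842 keV·pm):
λ' = hc/E' = 1239.842 / 95.2514 = 13.0165 pm

Calculate the Compton shift:
Δλ = λ_C(1 - cos(46°))
Δλ = 2.4263 × (1 - cos(46°))
Δλ = 0.7409 pm

Initial wavelength:
λ = λ' - Δλ = 13.0165 - 0.7409 = 12.2757 pm

Initial energy:
E = hc/λ = 1239.842 / 12.2757 = 101.0000 keV

(Intermediate values are shown rounded; full precision is carried through to the final answer.)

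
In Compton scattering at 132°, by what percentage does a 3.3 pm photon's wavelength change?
122.7221%

Calculate the Compton shift:
Δλ = λ_C(1 - cos(132°))
Δλ = 2.4263 × (1 - cos(132°))
Δλ = 2.4263 × 1.6691
Δλ = 4.0498 pm

Percentage change:
(Δλ/λ₀) × 100 = (4.0498/3.3) × 100
= 122.7221%

(Intermediate values are shown rounded; full precision is carried through to the final answer.)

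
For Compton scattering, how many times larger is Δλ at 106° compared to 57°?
106° produces the larger shift by a factor of 2.801

Calculate both shifts using Δλ = λ_C(1 - cos θ):

For θ₁ = 57°:
Δλ₁ = 2.4263 × (1 - cos(57°))
Δλ₁ = 2.4263 × 0.4554
Δλ₁ = 1.1048 pm

For θ₂ = 106°:
Δλ₂ = 2.4263 × (1 - cos(106°))
Δλ₂ = 2.4263 × 1.2756
Δλ₂ = 3.0951 pm

The 106° angle produces the larger shift.
Ratio: 3.0951/1.1048 = 2.801

(Intermediate values are shown rounded; full precision is carried through to the final answer.)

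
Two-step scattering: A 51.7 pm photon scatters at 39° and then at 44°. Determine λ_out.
52.9217 pm

Apply Compton shift twice:

First scattering at θ₁ = 39°:
Δλ₁ = λ_C(1 - cos(39°))
Δλ₁ = 2.4263 × 0.2229
Δλ₁ = 0.5407 pm

After first scattering:
λ₁ = 51.7 + 0.5407 = 52.2407 pm

Second scattering at θ₂ = 44°:
Δλ₂ = λ_C(1 - cos(44°))
Δλ₂ = 2.4263 × 0.2807
Δλ₂ = 0.6810 pm

Final wavelength:
λ₂ = 52.2407 + 0.6810 = 52.9217 pm

Total shift: Δλ_total = 0.5407 + 0.6810 = 1.2217 pm

(Intermediate values are shown rounded; full precision is carried through to the final answer.)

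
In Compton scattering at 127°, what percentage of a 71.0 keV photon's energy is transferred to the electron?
0.1820 (or 18.20%)

Calculate initial and final photon energies:

Initial: E₀ = 71.0 keV → λ₀ = 17.4626 pm
Compton shift: Δλ = 3.8865 pm
Final wavelength: λ' = 21.3491 pm
Final energy: E' = 58.0748 keV

Fractional energy loss:
(E₀ - E')/E₀ = (71.0000 - 58.0748)/71.0000
= 12.9252/71.0000
= 0.1820
= 18.20%

(Intermediate values are shown rounded; full precision is carried through to the final answer.)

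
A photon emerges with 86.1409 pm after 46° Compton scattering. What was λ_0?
85.4000 pm

From λ' = λ + Δλ, we have λ = λ' - Δλ

First calculate the Compton shift:
Δλ = λ_C(1 - cos θ)
Δλ = 2.4263 × (1 - cos(46°))
Δλ = 2.4263 × 0.3053
Δλ = 0.7409 pm

Initial wavelength:
λ = λ' - Δλ
λ = 86.1409 - 0.7409
λ = 85.4000 pm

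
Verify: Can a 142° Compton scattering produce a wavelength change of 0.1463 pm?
No, inconsistent

Calculate the expected shift for θ = 142°:

Δλ_expected = λ_C(1 - cos(142°))
Δλ_expected = 2.4263 × (1 - cos(142°))
Δλ_expected = 2.4263 × 1.7880
Δλ_expected = 4.3383 pm

Given shift: 0.1463 pm
Expected shift: 4.3383 pm
Difference: 4.1919 pm

The values do not match. The given shift corresponds to θ ≈ 20.0°, not 142°.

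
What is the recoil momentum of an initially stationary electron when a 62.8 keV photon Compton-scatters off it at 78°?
4.0435e-23 kg·m/s

The electron is initially at rest, so by conservation of momentum:
p⃗_e = p⃗₀ − p⃗'  (incident photon momentum minus scattered photon momentum)

Photon momentum magnitudes (p = h/λ = E/c):
λ₀ = hc/E₀ = 19.7427 pm → p₀ = h/λ₀ = 3.3562e-23 kg·m/s
Δλ = λ_C(1 − cos 78°) = 1.9219 pm
λ' = 21.6646 pm → p' = h/λ' = 3.0585e-23 kg·m/s

The scattered photon makes angle θ = 78° with the incident direction, so by the law of cosines:
|p⃗_e|² = p₀² + p'² − 2p₀p'cos θ
|p⃗_e|² = (3.3562e-23)² + (3.0585e-23)² − 2·3.3562e-23·3.0585e-23·cos(78°)
|p⃗_e| = 4.0435e-23 kg·m/s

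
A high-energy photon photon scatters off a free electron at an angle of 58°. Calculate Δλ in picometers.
1.1406 pm

Using the Compton scattering formula:
Δλ = λ_C(1 - cos θ)

where λ_C = h/(m_e·c) ≈ 2.4263 pm is the Compton wavelength of an electron.

For θ = 58°:
cos(58°) = 0.5299
1 - cos(58°) = 0.4701

Δλ = 2.4263 × 0.4701
Δλ = 1.1406 pm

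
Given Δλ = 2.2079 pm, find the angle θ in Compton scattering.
84.84°

From the Compton formula Δλ = λ_C(1 - cos θ), we can solve for θ:

cos θ = 1 - Δλ/λ_C

Given:
- Δλ = 2.2079 pm
- λ_C = h/(m_e·c) ≈ 2.42631024 pm

cos θ = 1 - 2.2079/2.42631024
cos θ = 1 - 0.909983
cos θ = 0.090017

θ = arccos(0.090017)
θ = 84.84°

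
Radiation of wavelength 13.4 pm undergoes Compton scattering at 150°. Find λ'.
17.9276 pm

Using the Compton formula: λ' = λ + λ_C(1 − cos θ)

For θ = 150°, cos θ = -√3/2 (exact) ≈ -0.8660, so:
1 − cos 150° = 1 − (-√3/2) ≈ 1.8660

Δλ = λ_C × 1.8660 = 2.4263 × 1.8660 = 4.5276 pm

λ' = 13.4 + 4.5276 = 17.9276 pm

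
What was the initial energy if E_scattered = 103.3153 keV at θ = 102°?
136.7001 keV

Convert final energy to wavelength (hc ≈ 1239.842 keV·pm):
λ' = hc/E' = 1239.842 / 103.3153 = 12.0006 pm

Calculate the Compton shift:
Δλ = λ_C(1 - cos(102°))
Δλ = 2.4263 × (1 - cos(102°))
Δλ = 2.9308 pm

Initial wavelength:
λ = λ' - Δλ = 12.0006 - 2.9308 = 9.0698 pm

Initial energy:
E = hc/λ = 1239.842 / 9.0698 = 136.7001 keV

(Intermediate values are shown rounded; full precision is carried through to the final answer.)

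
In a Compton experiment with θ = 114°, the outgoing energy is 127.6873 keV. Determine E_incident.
196.9001 keV

Convert final energy to wavelength (hc ≈ 1239.842 keV·pm):
λ' = hc/E' = 1239.842 / 127.6873 = 9.7100 pm

Calculate the Compton shift:
Δλ = λ_C(1 - cos(114°))
Δλ = 2.4263 × (1 - cos(114°))
Δλ = 3.4132 pm

Initial wavelength:
λ = λ' - Δλ = 9.7100 - 3.4132 = 6.2968 pm

Initial energy:
E = hc/λ = 1239.842 / 6.2968 = 196.9001 keV

(Intermediate values are shown rounded; full precision is carried through to the final answer.)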